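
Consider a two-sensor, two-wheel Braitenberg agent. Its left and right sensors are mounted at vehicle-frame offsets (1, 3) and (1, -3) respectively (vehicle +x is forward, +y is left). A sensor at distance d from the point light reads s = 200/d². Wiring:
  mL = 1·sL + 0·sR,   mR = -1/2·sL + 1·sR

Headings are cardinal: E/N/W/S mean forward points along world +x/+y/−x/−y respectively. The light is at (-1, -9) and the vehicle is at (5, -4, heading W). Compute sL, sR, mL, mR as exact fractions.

200/29 200/89 200/29 -3100/2581

left sensor world pos  = (4, -7); dL² = 29
right sensor world pos = (4, -1); dR² = 89
sL = 200/29 = 200/29
sR = 200/89 = 200/89
mL = 1·sL + 0·sR = 200/29
mR = -1/2·sL + 1·sR = -3100/2581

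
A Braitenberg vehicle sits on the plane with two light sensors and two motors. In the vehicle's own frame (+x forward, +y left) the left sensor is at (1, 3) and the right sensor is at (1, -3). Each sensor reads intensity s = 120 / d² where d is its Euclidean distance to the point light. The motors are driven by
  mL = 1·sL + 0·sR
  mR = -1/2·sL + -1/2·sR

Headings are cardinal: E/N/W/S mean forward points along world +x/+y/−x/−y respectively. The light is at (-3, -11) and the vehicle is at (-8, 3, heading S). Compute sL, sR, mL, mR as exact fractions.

left sensor world pos  = (-5, 2); dL² = 173
right sensor world pos = (-11, 2); dR² = 233
sL = 120/173 = 120/173
sR = 120/233 = 120/233
mL = 1·sL + 0·sR = 120/173
mR = -1/2·sL + -1/2·sR = -24360/40309

120/173 120/233 120/173 -24360/40309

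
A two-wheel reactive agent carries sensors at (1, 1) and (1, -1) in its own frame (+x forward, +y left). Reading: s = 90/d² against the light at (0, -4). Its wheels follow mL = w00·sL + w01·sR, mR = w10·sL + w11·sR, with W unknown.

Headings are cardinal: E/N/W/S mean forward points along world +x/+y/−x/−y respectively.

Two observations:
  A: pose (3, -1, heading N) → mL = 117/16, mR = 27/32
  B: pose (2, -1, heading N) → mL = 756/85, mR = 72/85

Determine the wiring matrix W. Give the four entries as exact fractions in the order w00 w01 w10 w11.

obs A: pose=(3,-1,N) → sL=9/2, sR=45/16, mL=117/16, mR=27/32
obs B: pose=(2,-1,N) → sL=90/17, sR=18/5, mL=756/85, mR=72/85
sensor matrix S = [[9/2, 45/16], [90/17, 18/5]]; det S = 891/680
solve [mL_A; mL_B] = S·[w00; w01] and [mR_A; mR_B] = S·[w10; w11]:
  w00 = 1, w01 = 1, w10 = 1/2, w11 = -1/2

1 1 1/2 -1/2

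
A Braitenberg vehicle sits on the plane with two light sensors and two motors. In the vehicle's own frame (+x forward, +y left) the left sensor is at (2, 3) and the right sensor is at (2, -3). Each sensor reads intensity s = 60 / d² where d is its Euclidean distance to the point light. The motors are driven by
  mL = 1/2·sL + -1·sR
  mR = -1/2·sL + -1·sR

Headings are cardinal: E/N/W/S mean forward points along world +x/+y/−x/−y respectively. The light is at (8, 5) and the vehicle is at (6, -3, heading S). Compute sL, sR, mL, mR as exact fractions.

60/101 12/25 -462/2525 -1962/2525

left sensor world pos  = (9, -5); dL² = 101
right sensor world pos = (3, -5); dR² = 125
sL = 60/101 = 60/101
sR = 60/125 = 12/25
mL = 1/2·sL + -1·sR = -462/2525
mR = -1/2·sL + -1·sR = -1962/2525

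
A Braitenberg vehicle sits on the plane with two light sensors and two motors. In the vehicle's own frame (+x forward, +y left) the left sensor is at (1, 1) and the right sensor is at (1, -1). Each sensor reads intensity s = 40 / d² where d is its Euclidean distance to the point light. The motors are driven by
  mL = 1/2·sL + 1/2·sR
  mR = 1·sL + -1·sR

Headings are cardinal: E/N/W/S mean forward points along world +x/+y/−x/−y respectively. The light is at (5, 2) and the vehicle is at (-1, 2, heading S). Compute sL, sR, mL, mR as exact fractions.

20/13 4/5 76/65 48/65

left sensor world pos  = (0, 1); dL² = 26
right sensor world pos = (-2, 1); dR² = 50
sL = 40/26 = 20/13
sR = 40/50 = 4/5
mL = 1/2·sL + 1/2·sR = 76/65
mR = 1·sL + -1·sR = 48/65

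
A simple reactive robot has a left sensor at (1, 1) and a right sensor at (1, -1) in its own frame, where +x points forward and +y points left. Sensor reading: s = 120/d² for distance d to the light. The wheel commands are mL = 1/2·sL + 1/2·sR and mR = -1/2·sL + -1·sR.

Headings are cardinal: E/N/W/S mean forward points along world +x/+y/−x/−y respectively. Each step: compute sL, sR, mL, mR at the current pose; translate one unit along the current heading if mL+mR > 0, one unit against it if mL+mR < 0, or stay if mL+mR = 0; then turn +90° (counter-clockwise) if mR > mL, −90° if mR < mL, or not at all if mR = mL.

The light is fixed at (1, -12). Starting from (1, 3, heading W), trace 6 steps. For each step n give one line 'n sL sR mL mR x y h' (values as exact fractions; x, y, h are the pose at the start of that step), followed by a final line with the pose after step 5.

0 120/197 120/257 27240/50629 -39060/50629 1 3 W
1 15/32 6/13 387/832 -579/832 2 3 N
2 120/229 120/173 24120/39617 -37860/39617 2 2 E
3 12/17 12/17 12/17 -18/17 1 2 S
4 120/197 120/257 27240/50629 -39060/50629 1 3 W
5 15/32 6/13 387/832 -579/832 2 3 N
final 2 2 E

n=0: pose=(1,3,W); sL=120/197, sR=120/257; mL=27240/50629, mR=-39060/50629; mL+mR=-60/257 → advance -1; mR−mL=-66300/50629 → turn -1·90°
n=1: pose=(2,3,N); sL=15/32, sR=6/13; mL=387/832, mR=-579/832; mL+mR=-3/13 → advance -1; mR−mL=-483/416 → turn -1·90°
n=2: pose=(2,2,E); sL=120/229, sR=120/173; mL=24120/39617, mR=-37860/39617; mL+mR=-60/173 → advance -1; mR−mL=-61980/39617 → turn -1·90°
n=3: pose=(1,2,S); sL=12/17, sR=12/17; mL=12/17, mR=-18/17; mL+mR=-6/17 → advance -1; mR−mL=-30/17 → turn -1·90°
n=4: pose=(1,3,W); sL=120/197, sR=120/257; mL=27240/50629, mR=-39060/50629; mL+mR=-60/257 → advance -1; mR−mL=-66300/50629 → turn -1·90°
n=5: pose=(2,3,N); sL=15/32, sR=6/13; mL=387/832, mR=-579/832; mL+mR=-3/13 → advance -1; mR−mL=-483/416 → turn -1·90°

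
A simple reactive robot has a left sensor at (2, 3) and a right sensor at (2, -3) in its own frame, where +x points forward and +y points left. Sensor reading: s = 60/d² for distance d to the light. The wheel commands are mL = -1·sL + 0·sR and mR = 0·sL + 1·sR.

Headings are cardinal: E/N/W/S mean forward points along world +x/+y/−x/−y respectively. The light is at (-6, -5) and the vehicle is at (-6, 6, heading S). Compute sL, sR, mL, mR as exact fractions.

2/3 2/3 -2/3 2/3

left sensor world pos  = (-3, 4); dL² = 90
right sensor world pos = (-9, 4); dR² = 90
sL = 60/90 = 2/3
sR = 60/90 = 2/3
mL = -1·sL + 0·sR = -2/3
mR = 0·sL + 1·sR = 2/3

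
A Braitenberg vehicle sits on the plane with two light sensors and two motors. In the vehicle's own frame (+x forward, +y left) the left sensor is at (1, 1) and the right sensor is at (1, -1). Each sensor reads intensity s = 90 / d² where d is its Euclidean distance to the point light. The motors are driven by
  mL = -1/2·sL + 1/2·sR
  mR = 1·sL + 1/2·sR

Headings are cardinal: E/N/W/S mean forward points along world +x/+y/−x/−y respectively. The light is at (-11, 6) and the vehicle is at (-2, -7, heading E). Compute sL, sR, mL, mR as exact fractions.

left sensor world pos  = (-1, -6); dL² = 244
right sensor world pos = (-1, -8); dR² = 296
sL = 90/244 = 45/122
sR = 90/296 = 45/148
mL = -1/2·sL + 1/2·sR = -585/18056
mR = 1·sL + 1/2·sR = 9405/18056

45/122 45/148 -585/18056 9405/18056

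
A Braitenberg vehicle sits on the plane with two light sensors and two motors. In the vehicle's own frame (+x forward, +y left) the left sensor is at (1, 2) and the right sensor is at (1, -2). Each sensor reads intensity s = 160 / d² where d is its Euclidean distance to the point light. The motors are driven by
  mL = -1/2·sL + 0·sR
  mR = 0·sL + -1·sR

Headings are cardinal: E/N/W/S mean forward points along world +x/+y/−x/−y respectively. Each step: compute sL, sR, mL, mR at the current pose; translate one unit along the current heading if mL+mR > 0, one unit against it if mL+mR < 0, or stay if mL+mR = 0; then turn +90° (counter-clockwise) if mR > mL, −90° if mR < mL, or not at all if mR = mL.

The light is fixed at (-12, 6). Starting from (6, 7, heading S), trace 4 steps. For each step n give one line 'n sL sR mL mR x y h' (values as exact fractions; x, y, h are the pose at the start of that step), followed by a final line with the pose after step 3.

0 2/5 5/8 -1/5 -5/8 6 7 S
1 160/289 32/61 -80/289 -32/61 6 8 W
2 80/149 16/45 -40/149 -16/45 7 8 N
3 160/409 160/401 -80/409 -160/401 7 7 E
final 6 7 S

n=0: pose=(6,7,S); sL=2/5, sR=5/8; mL=-1/5, mR=-5/8; mL+mR=-33/40 → advance -1; mR−mL=-17/40 → turn -1·90°
n=1: pose=(6,8,W); sL=160/289, sR=32/61; mL=-80/289, mR=-32/61; mL+mR=-14128/17629 → advance -1; mR−mL=-4368/17629 → turn -1·90°
n=2: pose=(7,8,N); sL=80/149, sR=16/45; mL=-40/149, mR=-16/45; mL+mR=-4184/6705 → advance -1; mR−mL=-584/6705 → turn -1·90°
n=3: pose=(7,7,E); sL=160/409, sR=160/401; mL=-80/409, mR=-160/401; mL+mR=-97520/164009 → advance -1; mR−mL=-33360/164009 → turn -1·90°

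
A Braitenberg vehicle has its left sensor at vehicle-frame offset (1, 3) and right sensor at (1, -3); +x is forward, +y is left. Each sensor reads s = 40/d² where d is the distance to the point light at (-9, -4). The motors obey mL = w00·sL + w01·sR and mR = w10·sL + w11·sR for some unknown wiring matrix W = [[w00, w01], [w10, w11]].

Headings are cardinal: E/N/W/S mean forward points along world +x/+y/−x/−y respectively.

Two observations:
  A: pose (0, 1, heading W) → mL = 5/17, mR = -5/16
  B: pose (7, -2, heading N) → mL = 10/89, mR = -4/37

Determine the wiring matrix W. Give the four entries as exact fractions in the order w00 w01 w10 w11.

obs A: pose=(0,1,W) → sL=10/17, sR=5/16, mL=5/17, mR=-5/16
obs B: pose=(7,-2,N) → sL=20/89, sR=4/37, mL=10/89, mR=-4/37
sensor matrix S = [[10/17, 5/16], [20/89, 4/37]]; det S = -1485/223924
solve [mL_A; mL_B] = S·[w00; w01] and [mR_A; mR_B] = S·[w10; w11]:
  w00 = 1/2, w01 = 0, w10 = 0, w11 = -1

1/2 0 0 -1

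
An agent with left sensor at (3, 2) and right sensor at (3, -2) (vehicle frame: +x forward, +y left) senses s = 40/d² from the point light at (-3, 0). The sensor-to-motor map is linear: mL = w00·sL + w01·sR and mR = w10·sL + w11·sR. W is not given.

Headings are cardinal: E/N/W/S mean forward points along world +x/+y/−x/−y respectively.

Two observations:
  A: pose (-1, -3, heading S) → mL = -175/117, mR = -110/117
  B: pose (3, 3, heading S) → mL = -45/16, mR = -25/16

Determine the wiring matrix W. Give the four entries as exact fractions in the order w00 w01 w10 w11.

obs A: pose=(-1,-3,S) → sL=10/13, sR=10/9, mL=-175/117, mR=-110/117
obs B: pose=(3,3,S) → sL=5/8, sR=5/2, mL=-45/16, mR=-25/16
sensor matrix S = [[10/13, 10/9], [5/8, 5/2]]; det S = 575/468
solve [mL_A; mL_B] = S·[w00; w01] and [mR_A; mR_B] = S·[w10; w11]:
  w00 = -1/2, w01 = -1, w10 = -1/2, w11 = -1/2

-1/2 -1 -1/2 -1/2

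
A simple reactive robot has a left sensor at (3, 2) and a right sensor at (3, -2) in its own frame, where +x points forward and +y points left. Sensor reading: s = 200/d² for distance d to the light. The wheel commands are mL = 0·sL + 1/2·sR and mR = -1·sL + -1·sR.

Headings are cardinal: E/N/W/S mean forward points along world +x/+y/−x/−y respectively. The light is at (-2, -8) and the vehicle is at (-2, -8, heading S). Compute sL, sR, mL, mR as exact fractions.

left sensor world pos  = (0, -11); dL² = 13
right sensor world pos = (-4, -11); dR² = 13
sL = 200/13 = 200/13
sR = 200/13 = 200/13
mL = 0·sL + 1/2·sR = 100/13
mR = -1·sL + -1·sR = -400/13

200/13 200/13 100/13 -400/13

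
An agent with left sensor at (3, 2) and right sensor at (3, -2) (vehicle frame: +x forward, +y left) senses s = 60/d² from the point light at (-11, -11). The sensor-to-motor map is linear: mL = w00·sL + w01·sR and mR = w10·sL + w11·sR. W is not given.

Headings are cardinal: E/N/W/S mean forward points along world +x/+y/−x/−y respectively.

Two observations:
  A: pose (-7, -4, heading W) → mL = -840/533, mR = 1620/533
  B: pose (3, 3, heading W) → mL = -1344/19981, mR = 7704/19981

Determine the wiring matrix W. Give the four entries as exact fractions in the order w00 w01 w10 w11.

-1 1 1 1

obs A: pose=(-7,-4,W) → sL=30/13, sR=30/41, mL=-840/533, mR=1620/533
obs B: pose=(3,3,W) → sL=12/53, sR=60/377, mL=-1344/19981, mR=7704/19981
sensor matrix S = [[30/13, 30/41], [12/53, 60/377]]; det S = 2147040/10649873
solve [mL_A; mL_B] = S·[w00; w01] and [mR_A; mR_B] = S·[w10; w11]:
  w00 = -1, w01 = 1, w10 = 1, w11 = 1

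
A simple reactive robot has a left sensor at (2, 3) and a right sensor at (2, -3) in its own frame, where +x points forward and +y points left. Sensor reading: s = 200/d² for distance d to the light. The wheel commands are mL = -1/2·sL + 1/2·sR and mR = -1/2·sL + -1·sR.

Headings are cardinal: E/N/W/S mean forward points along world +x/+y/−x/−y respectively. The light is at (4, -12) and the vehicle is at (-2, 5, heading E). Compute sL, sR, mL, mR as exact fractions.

25/52 50/53 1275/5512 -6525/5512

left sensor world pos  = (0, 8); dL² = 416
right sensor world pos = (0, 2); dR² = 212
sL = 200/416 = 25/52
sR = 200/212 = 50/53
mL = -1/2·sL + 1/2·sR = 1275/5512
mR = -1/2·sL + -1·sR = -6525/5512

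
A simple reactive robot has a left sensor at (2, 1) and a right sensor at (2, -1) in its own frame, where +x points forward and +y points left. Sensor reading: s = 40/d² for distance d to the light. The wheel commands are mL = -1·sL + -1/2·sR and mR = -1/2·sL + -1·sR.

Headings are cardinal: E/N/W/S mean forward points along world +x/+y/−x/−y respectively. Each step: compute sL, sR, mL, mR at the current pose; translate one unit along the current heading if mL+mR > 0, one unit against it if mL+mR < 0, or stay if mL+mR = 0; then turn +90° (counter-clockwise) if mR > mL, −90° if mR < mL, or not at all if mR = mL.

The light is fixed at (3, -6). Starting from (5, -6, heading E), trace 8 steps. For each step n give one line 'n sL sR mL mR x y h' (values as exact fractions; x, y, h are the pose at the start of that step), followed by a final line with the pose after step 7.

0 40/17 40/17 -60/17 -60/17 5 -6 E
1 4 4 -6 -6 4 -6 E
2 8 8 -12 -12 3 -6 E
3 20 20 -30 -30 2 -6 E
4 40 40 -60 -60 1 -6 E
5 20 20 -30 -30 0 -6 E
6 8 8 -12 -12 -1 -6 E
7 4 4 -6 -6 -2 -6 E
final -3 -6 E

n=0: pose=(5,-6,E); sL=40/17, sR=40/17; mL=-60/17, mR=-60/17; mL+mR=-120/17 → advance -1; mR−mL=0 → turn +0·90°
n=1: pose=(4,-6,E); sL=4, sR=4; mL=-6, mR=-6; mL+mR=-12 → advance -1; mR−mL=0 → turn +0·90°
n=2: pose=(3,-6,E); sL=8, sR=8; mL=-12, mR=-12; mL+mR=-24 → advance -1; mR−mL=0 → turn +0·90°
n=3: pose=(2,-6,E); sL=20, sR=20; mL=-30, mR=-30; mL+mR=-60 → advance -1; mR−mL=0 → turn +0·90°
n=4: pose=(1,-6,E); sL=40, sR=40; mL=-60, mR=-60; mL+mR=-120 → advance -1; mR−mL=0 → turn +0·90°
n=5: pose=(0,-6,E); sL=20, sR=20; mL=-30, mR=-30; mL+mR=-60 → advance -1; mR−mL=0 → turn +0·90°
n=6: pose=(-1,-6,E); sL=8, sR=8; mL=-12, mR=-12; mL+mR=-24 → advance -1; mR−mL=0 → turn +0·90°
n=7: pose=(-2,-6,E); sL=4, sR=4; mL=-6, mR=-6; mL+mR=-12 → advance -1; mR−mL=0 → turn +0·90°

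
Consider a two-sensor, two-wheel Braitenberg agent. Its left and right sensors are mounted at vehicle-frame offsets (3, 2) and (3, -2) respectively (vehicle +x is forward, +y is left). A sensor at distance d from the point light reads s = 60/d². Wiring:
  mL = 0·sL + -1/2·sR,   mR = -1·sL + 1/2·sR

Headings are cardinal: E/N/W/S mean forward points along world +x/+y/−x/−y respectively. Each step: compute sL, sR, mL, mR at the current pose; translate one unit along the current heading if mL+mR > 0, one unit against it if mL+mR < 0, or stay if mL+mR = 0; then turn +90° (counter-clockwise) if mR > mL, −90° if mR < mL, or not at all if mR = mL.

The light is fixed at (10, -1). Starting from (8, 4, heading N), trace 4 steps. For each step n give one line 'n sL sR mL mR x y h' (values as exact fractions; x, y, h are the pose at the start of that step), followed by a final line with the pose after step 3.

n=0: pose=(8,4,N); sL=3/4, sR=15/16; mL=-15/32, mR=-9/32; mL+mR=-3/4 → advance -1; mR−mL=3/16 → turn +1·90°
n=1: pose=(8,3,W); sL=60/29, sR=60/61; mL=-30/61, mR=-2790/1769; mL+mR=-60/29 → advance -1; mR−mL=-1920/1769 → turn -1·90°
n=2: pose=(9,3,N); sL=30/29, sR=6/5; mL=-3/5, mR=-63/145; mL+mR=-30/29 → advance -1; mR−mL=24/145 → turn +1·90°
n=3: pose=(9,2,W); sL=60/17, sR=60/41; mL=-30/41, mR=-1950/697; mL+mR=-60/17 → advance -1; mR−mL=-1440/697 → turn -1·90°

0 3/4 15/16 -15/32 -9/32 8 4 N
1 60/29 60/61 -30/61 -2790/1769 8 3 W
2 30/29 6/5 -3/5 -63/145 9 3 N
3 60/17 60/41 -30/41 -1950/697 9 2 W
final 10 2 N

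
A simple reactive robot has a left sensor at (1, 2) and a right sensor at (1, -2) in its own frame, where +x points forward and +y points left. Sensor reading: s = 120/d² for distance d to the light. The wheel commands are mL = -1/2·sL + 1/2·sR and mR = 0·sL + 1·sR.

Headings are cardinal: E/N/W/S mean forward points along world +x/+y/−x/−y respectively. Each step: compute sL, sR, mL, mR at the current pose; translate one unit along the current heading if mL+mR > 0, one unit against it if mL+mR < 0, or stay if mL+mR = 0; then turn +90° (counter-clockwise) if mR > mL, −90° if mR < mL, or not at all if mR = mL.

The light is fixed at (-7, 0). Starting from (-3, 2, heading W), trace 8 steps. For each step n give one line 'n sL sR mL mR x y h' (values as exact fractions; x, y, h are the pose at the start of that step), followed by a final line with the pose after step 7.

n=0: pose=(-3,2,W); sL=40/3, sR=24/5; mL=-64/15, mR=24/5; mL+mR=8/15 → advance +1; mR−mL=136/15 → turn +1·90°
n=1: pose=(-4,2,S); sL=60/13, sR=60; mL=360/13, mR=60; mL+mR=1140/13 → advance +1; mR−mL=420/13 → turn +1·90°
n=2: pose=(-4,1,E); sL=24/5, sR=120/17; mL=96/85, mR=120/17; mL+mR=696/85 → advance +1; mR−mL=504/85 → turn +1·90°
n=3: pose=(-3,1,N); sL=15, sR=3; mL=-6, mR=3; mL+mR=-3 → advance -1; mR−mL=9 → turn +1·90°
n=4: pose=(-3,0,W); sL=120/13, sR=120/13; mL=0, mR=120/13; mL+mR=120/13 → advance +1; mR−mL=120/13 → turn +1·90°
n=5: pose=(-4,0,S); sL=60/13, sR=60; mL=360/13, mR=60; mL+mR=1140/13 → advance +1; mR−mL=420/13 → turn +1·90°
n=6: pose=(-4,-1,E); sL=120/17, sR=24/5; mL=-96/85, mR=24/5; mL+mR=312/85 → advance +1; mR−mL=504/85 → turn +1·90°
n=7: pose=(-3,-1,N); sL=30, sR=10/3; mL=-40/3, mR=10/3; mL+mR=-10 → advance -1; mR−mL=50/3 → turn +1·90°

0 40/3 24/5 -64/15 24/5 -3 2 W
1 60/13 60 360/13 60 -4 2 S
2 24/5 120/17 96/85 120/17 -4 1 E
3 15 3 -6 3 -3 1 N
4 120/13 120/13 0 120/13 -3 0 W
5 60/13 60 360/13 60 -4 0 S
6 120/17 24/5 -96/85 24/5 -4 -1 E
7 30 10/3 -40/3 10/3 -3 -1 N
final -3 -2 W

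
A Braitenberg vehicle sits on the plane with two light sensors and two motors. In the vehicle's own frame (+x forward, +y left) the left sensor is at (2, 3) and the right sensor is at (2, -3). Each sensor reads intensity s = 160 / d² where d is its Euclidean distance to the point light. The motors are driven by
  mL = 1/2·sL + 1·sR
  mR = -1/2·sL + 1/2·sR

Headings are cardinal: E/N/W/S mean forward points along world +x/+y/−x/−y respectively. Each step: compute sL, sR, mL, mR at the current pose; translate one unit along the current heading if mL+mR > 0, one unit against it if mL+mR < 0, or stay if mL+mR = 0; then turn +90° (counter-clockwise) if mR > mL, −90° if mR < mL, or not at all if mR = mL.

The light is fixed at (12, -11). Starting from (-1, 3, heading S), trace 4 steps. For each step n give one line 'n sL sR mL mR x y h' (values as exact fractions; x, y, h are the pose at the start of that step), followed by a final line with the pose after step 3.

0 40/61 2/5 222/305 -39/305 -1 3 S
1 32/65 160/481 1392/2405 -192/2405 -1 2 W
2 80/257 80/173 27480/44461 3360/44461 -2 2 N
3 160/433 32/53 18096/22949 2688/22949 -2 3 E
final -1 3 S

n=0: pose=(-1,3,S); sL=40/61, sR=2/5; mL=222/305, mR=-39/305; mL+mR=3/5 → advance +1; mR−mL=-261/305 → turn -1·90°
n=1: pose=(-1,2,W); sL=32/65, sR=160/481; mL=1392/2405, mR=-192/2405; mL+mR=240/481 → advance +1; mR−mL=-1584/2405 → turn -1·90°
n=2: pose=(-2,2,N); sL=80/257, sR=80/173; mL=27480/44461, mR=3360/44461; mL+mR=120/173 → advance +1; mR−mL=-24120/44461 → turn -1·90°
n=3: pose=(-2,3,E); sL=160/433, sR=32/53; mL=18096/22949, mR=2688/22949; mL+mR=48/53 → advance +1; mR−mL=-15408/22949 → turn -1·90°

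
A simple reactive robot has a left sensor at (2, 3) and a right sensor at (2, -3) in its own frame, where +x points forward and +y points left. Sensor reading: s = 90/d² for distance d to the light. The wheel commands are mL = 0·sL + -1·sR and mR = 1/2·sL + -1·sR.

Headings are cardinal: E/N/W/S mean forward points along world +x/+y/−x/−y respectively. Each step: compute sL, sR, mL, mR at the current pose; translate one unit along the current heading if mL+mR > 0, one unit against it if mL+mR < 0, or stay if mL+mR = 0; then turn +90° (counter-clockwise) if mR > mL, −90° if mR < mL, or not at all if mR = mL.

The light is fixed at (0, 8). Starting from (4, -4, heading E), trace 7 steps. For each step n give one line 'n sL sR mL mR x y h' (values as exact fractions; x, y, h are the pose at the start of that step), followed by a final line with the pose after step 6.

0 10/13 10/29 -10/29 15/377 4 -4 E
1 9/10 45/68 -45/68 -18/85 3 -4 N
2 90/257 90/101 -90/101 -18585/25957 3 -5 W
3 45/137 45/113 -45/113 -7245/30962 4 -5 S
4 10/13 10/29 -10/29 15/377 4 -4 E
5 9/10 45/68 -45/68 -18/85 3 -4 N
6 90/257 90/101 -90/101 -18585/25957 3 -5 W
final 4 -5 S

n=0: pose=(4,-4,E); sL=10/13, sR=10/29; mL=-10/29, mR=15/377; mL+mR=-115/377 → advance -1; mR−mL=5/13 → turn +1·90°
n=1: pose=(3,-4,N); sL=9/10, sR=45/68; mL=-45/68, mR=-18/85; mL+mR=-297/340 → advance -1; mR−mL=9/20 → turn +1·90°
n=2: pose=(3,-5,W); sL=90/257, sR=90/101; mL=-90/101, mR=-18585/25957; mL+mR=-41715/25957 → advance -1; mR−mL=45/257 → turn +1·90°
n=3: pose=(4,-5,S); sL=45/137, sR=45/113; mL=-45/113, mR=-7245/30962; mL+mR=-19575/30962 → advance -1; mR−mL=45/274 → turn +1·90°
n=4: pose=(4,-4,E); sL=10/13, sR=10/29; mL=-10/29, mR=15/377; mL+mR=-115/377 → advance -1; mR−mL=5/13 → turn +1·90°
n=5: pose=(3,-4,N); sL=9/10, sR=45/68; mL=-45/68, mR=-18/85; mL+mR=-297/340 → advance -1; mR−mL=9/20 → turn +1·90°
n=6: pose=(3,-5,W); sL=90/257, sR=90/101; mL=-90/101, mR=-18585/25957; mL+mR=-41715/25957 → advance -1; mR−mL=45/257 → turn +1·90°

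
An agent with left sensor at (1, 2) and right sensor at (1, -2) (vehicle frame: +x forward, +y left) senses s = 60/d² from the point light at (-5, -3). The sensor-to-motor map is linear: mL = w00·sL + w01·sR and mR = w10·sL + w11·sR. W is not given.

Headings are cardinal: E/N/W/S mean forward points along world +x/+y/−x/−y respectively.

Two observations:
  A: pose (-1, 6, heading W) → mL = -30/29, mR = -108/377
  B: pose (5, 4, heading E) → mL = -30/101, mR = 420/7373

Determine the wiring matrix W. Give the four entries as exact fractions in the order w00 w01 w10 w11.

-1 0 -1/2 1/2

obs A: pose=(-1,6,W) → sL=30/29, sR=6/13, mL=-30/29, mR=-108/377
obs B: pose=(5,4,E) → sL=30/101, sR=30/73, mL=-30/101, mR=420/7373
sensor matrix S = [[30/29, 6/13], [30/101, 30/73]]; det S = 800640/2779621
solve [mL_A; mL_B] = S·[w00; w01] and [mR_A; mR_B] = S·[w10; w11]:
  w00 = -1, w01 = 0, w10 = -1/2, w11 = 1/2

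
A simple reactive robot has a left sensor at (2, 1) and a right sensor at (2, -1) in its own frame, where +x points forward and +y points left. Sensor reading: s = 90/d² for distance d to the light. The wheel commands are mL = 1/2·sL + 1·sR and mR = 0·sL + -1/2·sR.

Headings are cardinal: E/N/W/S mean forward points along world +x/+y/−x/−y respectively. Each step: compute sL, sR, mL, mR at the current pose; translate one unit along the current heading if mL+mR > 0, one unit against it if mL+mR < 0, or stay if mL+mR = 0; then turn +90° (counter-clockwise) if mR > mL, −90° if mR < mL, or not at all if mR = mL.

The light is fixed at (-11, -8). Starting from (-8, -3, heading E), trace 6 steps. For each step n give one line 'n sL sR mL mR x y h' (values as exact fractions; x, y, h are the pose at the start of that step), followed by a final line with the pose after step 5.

0 90/61 90/41 7335/2501 -45/41 -8 -3 E
1 45/17 5 215/34 -5/2 -7 -3 S
2 90/13 90/29 2475/377 -45/29 -7 -4 W
3 9/4 45/26 297/104 -45/52 -8 -4 N
4 90/61 90/41 7335/2501 -45/41 -8 -3 E
5 45/17 5 215/34 -5/2 -7 -3 S
final -7 -4 W

n=0: pose=(-8,-3,E); sL=90/61, sR=90/41; mL=7335/2501, mR=-45/41; mL+mR=4590/2501 → advance +1; mR−mL=-10080/2501 → turn -1·90°
n=1: pose=(-7,-3,S); sL=45/17, sR=5; mL=215/34, mR=-5/2; mL+mR=65/17 → advance +1; mR−mL=-150/17 → turn -1·90°
n=2: pose=(-7,-4,W); sL=90/13, sR=90/29; mL=2475/377, mR=-45/29; mL+mR=1890/377 → advance +1; mR−mL=-3060/377 → turn -1·90°
n=3: pose=(-8,-4,N); sL=9/4, sR=45/26; mL=297/104, mR=-45/52; mL+mR=207/104 → advance +1; mR−mL=-387/104 → turn -1·90°
n=4: pose=(-8,-3,E); sL=90/61, sR=90/41; mL=7335/2501, mR=-45/41; mL+mR=4590/2501 → advance +1; mR−mL=-10080/2501 → turn -1·90°
n=5: pose=(-7,-3,S); sL=45/17, sR=5; mL=215/34, mR=-5/2; mL+mR=65/17 → advance +1; mR−mL=-150/17 → turn -1·90°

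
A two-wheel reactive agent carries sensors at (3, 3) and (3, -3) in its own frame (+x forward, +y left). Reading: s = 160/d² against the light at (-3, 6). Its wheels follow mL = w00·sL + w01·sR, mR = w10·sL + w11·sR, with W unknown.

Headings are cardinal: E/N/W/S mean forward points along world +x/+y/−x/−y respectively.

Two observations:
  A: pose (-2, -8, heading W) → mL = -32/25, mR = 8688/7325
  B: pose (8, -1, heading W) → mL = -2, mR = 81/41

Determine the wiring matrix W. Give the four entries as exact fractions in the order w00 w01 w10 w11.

obs A: pose=(-2,-8,W) → sL=160/293, sR=32/25, mL=-32/25, mR=8688/7325
obs B: pose=(8,-1,W) → sL=40/41, sR=2, mL=-2, mR=81/41
sensor matrix S = [[160/293, 32/25], [40/41, 2]]; det S = -9408/60065
solve [mL_A; mL_B] = S·[w00; w01] and [mR_A; mR_B] = S·[w10; w11]:
  w00 = 0, w01 = -1, w10 = 1, w11 = 1/2

0 -1 1 1/2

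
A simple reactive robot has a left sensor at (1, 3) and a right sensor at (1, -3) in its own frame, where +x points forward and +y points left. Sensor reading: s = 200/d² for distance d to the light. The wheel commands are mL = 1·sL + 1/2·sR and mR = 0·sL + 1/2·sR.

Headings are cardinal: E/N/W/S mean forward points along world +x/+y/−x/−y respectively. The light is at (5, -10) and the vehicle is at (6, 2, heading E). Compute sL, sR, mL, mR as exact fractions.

200/229 40/17 7980/3893 20/17

left sensor world pos  = (7, 5); dL² = 229
right sensor world pos = (7, -1); dR² = 85
sL = 200/229 = 200/229
sR = 200/85 = 40/17
mL = 1·sL + 1/2·sR = 7980/3893
mR = 0·sL + 1/2·sR = 20/17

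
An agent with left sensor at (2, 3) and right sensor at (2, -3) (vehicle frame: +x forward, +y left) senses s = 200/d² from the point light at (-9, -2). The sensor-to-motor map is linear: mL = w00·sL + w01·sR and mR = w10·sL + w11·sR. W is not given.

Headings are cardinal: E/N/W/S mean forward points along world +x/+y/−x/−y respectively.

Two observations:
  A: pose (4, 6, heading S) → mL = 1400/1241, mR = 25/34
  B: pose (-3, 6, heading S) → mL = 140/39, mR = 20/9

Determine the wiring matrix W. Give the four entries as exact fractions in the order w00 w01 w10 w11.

obs A: pose=(4,6,S) → sL=50/73, sR=25/17, mL=1400/1241, mR=25/34
obs B: pose=(-3,6,S) → sL=200/117, sR=40/9, mL=140/39, mR=20/9
sensor matrix S = [[50/73, 25/17], [200/117, 40/9]]; det S = 77000/145197
solve [mL_A; mL_B] = S·[w00; w01] and [mR_A; mR_B] = S·[w10; w11]:
  w00 = -1/2, w01 = 1, w10 = 0, w11 = 1/2

-1/2 1 0 1/2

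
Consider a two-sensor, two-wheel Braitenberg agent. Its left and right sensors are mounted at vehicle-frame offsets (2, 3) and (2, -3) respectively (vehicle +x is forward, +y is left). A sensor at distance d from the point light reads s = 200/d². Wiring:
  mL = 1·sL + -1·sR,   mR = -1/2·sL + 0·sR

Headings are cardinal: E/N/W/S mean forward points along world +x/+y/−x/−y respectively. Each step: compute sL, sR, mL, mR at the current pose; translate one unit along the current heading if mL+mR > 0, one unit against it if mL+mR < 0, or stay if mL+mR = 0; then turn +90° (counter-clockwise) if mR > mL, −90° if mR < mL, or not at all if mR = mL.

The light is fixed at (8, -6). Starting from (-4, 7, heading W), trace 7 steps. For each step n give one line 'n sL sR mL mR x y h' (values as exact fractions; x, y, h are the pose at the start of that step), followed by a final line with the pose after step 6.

n=0: pose=(-4,7,W); sL=25/37, sR=50/113; mL=975/4181, mR=-25/74; mL+mR=-875/8362 → advance -1; mR−mL=-4775/8362 → turn -1·90°
n=1: pose=(-3,7,N); sL=200/421, sR=200/289; mL=-26400/121669, mR=-100/421; mL+mR=-55300/121669 → advance -1; mR−mL=-2500/121669 → turn -1·90°
n=2: pose=(-3,6,E); sL=100/153, sR=100/81; mL=-800/1377, mR=-50/153; mL+mR=-1250/1377 → advance -1; mR−mL=350/1377 → turn +1·90°
n=3: pose=(-4,6,N); sL=200/421, sR=200/277; mL=-28800/116617, mR=-100/421; mL+mR=-56500/116617 → advance -1; mR−mL=1100/116617 → turn +1·90°
n=4: pose=(-4,5,W); sL=10/13, sR=25/49; mL=165/637, mR=-5/13; mL+mR=-80/637 → advance -1; mR−mL=-410/637 → turn -1·90°
n=5: pose=(-3,5,N); sL=40/73, sR=200/233; mL=-5280/17009, mR=-20/73; mL+mR=-9940/17009 → advance -1; mR−mL=620/17009 → turn +1·90°
n=6: pose=(-3,4,W); sL=100/109, sR=100/169; mL=6000/18421, mR=-50/109; mL+mR=-2450/18421 → advance -1; mR−mL=-14450/18421 → turn -1·90°

0 25/37 50/113 975/4181 -25/74 -4 7 W
1 200/421 200/289 -26400/121669 -100/421 -3 7 N
2 100/153 100/81 -800/1377 -50/153 -3 6 E
3 200/421 200/277 -28800/116617 -100/421 -4 6 N
4 10/13 25/49 165/637 -5/13 -4 5 W
5 40/73 200/233 -5280/17009 -20/73 -3 5 N
6 100/109 100/169 6000/18421 -50/109 -3 4 W
final -2 4 N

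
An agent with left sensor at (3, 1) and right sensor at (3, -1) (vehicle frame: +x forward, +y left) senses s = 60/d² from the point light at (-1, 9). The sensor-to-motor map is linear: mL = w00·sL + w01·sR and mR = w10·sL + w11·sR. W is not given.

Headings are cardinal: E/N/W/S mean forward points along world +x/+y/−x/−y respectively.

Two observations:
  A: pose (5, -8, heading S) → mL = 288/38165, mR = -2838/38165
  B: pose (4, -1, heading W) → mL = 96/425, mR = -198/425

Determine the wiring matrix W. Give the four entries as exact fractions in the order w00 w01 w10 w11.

-1 1 1/2 -1

obs A: pose=(5,-8,S) → sL=60/449, sR=12/85, mL=288/38165, mR=-2838/38165
obs B: pose=(4,-1,W) → sL=12/25, sR=12/17, mL=96/425, mR=-198/425
sensor matrix S = [[60/449, 12/85], [12/25, 12/17]]; det S = 25344/954125
solve [mL_A; mL_B] = S·[w00; w01] and [mR_A; mR_B] = S·[w10; w11]:
  w00 = -1, w01 = 1, w10 = 1/2, w11 = -1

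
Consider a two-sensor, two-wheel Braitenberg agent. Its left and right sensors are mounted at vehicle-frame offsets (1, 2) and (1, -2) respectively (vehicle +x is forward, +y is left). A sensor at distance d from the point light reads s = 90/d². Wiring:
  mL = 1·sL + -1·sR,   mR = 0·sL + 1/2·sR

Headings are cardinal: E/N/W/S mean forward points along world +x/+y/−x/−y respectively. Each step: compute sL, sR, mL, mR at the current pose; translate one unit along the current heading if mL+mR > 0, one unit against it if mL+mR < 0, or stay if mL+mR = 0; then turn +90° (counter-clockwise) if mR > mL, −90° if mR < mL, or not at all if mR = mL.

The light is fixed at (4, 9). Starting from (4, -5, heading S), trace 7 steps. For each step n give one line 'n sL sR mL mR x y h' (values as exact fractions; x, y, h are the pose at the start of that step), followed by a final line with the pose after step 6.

0 90/229 90/229 0 45/229 4 -5 S
1 9/17 9/29 108/493 9/58 4 -6 E
2 18/53 90/257 -144/13621 45/257 5 -6 S
3 9/20 45/164 36/205 45/328 5 -7 E
4 18/61 90/289 -288/17629 45/289 6 -7 S
5 5/13 9/37 68/481 9/74 6 -8 E
6 90/349 18/65 -432/22685 9/65 7 -8 S
final 7 -9 E

n=0: pose=(4,-5,S); sL=90/229, sR=90/229; mL=0, mR=45/229; mL+mR=45/229 → advance +1; mR−mL=45/229 → turn +1·90°
n=1: pose=(4,-6,E); sL=9/17, sR=9/29; mL=108/493, mR=9/58; mL+mR=369/986 → advance +1; mR−mL=-63/986 → turn -1·90°
n=2: pose=(5,-6,S); sL=18/53, sR=90/257; mL=-144/13621, mR=45/257; mL+mR=2241/13621 → advance +1; mR−mL=2529/13621 → turn +1·90°
n=3: pose=(5,-7,E); sL=9/20, sR=45/164; mL=36/205, mR=45/328; mL+mR=513/1640 → advance +1; mR−mL=-63/1640 → turn -1·90°
n=4: pose=(6,-7,S); sL=18/61, sR=90/289; mL=-288/17629, mR=45/289; mL+mR=2457/17629 → advance +1; mR−mL=3033/17629 → turn +1·90°
n=5: pose=(6,-8,E); sL=5/13, sR=9/37; mL=68/481, mR=9/74; mL+mR=253/962 → advance +1; mR−mL=-19/962 → turn -1·90°
n=6: pose=(7,-8,S); sL=90/349, sR=18/65; mL=-432/22685, mR=9/65; mL+mR=2709/22685 → advance +1; mR−mL=3573/22685 → turn +1·90°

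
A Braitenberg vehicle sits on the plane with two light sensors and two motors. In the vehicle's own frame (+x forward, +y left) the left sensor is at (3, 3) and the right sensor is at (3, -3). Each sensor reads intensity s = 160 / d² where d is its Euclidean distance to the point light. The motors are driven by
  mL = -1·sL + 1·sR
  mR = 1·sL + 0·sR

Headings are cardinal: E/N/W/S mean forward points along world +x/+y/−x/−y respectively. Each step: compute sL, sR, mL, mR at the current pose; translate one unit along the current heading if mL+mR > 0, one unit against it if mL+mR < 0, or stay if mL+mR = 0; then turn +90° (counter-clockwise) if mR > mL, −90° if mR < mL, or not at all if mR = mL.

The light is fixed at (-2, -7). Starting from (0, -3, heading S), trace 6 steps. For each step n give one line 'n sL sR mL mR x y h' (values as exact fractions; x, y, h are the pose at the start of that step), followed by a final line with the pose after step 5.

n=0: pose=(0,-3,S); sL=80/13, sR=80; mL=960/13, mR=80/13; mL+mR=80 → advance +1; mR−mL=-880/13 → turn -1·90°
n=1: pose=(0,-4,W); sL=160, sR=160/37; mL=-5760/37, mR=160; mL+mR=160/37 → advance +1; mR−mL=11680/37 → turn +1·90°
n=2: pose=(-1,-4,S); sL=10, sR=40; mL=30, mR=10; mL+mR=40 → advance +1; mR−mL=-20 → turn -1·90°
n=3: pose=(-1,-5,W); sL=32, sR=160/29; mL=-768/29, mR=32; mL+mR=160/29 → advance +1; mR−mL=1696/29 → turn +1·90°
n=4: pose=(-2,-5,S); sL=16, sR=16; mL=0, mR=16; mL+mR=16 → advance +1; mR−mL=16 → turn +1·90°
n=5: pose=(-2,-6,E); sL=32/5, sR=160/13; mL=384/65, mR=32/5; mL+mR=160/13 → advance +1; mR−mL=32/65 → turn +1·90°

0 80/13 80 960/13 80/13 0 -3 S
1 160 160/37 -5760/37 160 0 -4 W
2 10 40 30 10 -1 -4 S
3 32 160/29 -768/29 32 -1 -5 W
4 16 16 0 16 -2 -5 S
5 32/5 160/13 384/65 32/5 -2 -6 E
final -1 -6 N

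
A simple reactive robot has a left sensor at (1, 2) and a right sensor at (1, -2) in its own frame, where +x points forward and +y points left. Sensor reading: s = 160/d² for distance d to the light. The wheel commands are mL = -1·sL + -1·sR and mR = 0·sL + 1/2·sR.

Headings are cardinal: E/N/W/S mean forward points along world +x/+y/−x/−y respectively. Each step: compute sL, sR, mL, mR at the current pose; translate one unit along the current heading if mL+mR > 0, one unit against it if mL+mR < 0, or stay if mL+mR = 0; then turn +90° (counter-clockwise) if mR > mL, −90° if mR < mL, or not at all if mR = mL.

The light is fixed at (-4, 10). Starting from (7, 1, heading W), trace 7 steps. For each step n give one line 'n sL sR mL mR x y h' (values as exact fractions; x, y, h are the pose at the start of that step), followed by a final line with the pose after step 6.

0 160/221 160/149 -59200/32929 80/149 7 1 W
1 20/37 4/5 -248/185 2/5 8 1 S
2 32/41 160/269 -15168/11029 80/269 8 2 E
3 16/13 80/109 -2784/1417 40/109 7 2 N
4 160/221 160/149 -59200/32929 80/149 7 1 W
5 20/37 4/5 -248/185 2/5 8 1 S
6 32/41 160/269 -15168/11029 80/269 8 2 E
final 7 2 N

n=0: pose=(7,1,W); sL=160/221, sR=160/149; mL=-59200/32929, mR=80/149; mL+mR=-41520/32929 → advance -1; mR−mL=76880/32929 → turn +1·90°
n=1: pose=(8,1,S); sL=20/37, sR=4/5; mL=-248/185, mR=2/5; mL+mR=-174/185 → advance -1; mR−mL=322/185 → turn +1·90°
n=2: pose=(8,2,E); sL=32/41, sR=160/269; mL=-15168/11029, mR=80/269; mL+mR=-11888/11029 → advance -1; mR−mL=18448/11029 → turn +1·90°
n=3: pose=(7,2,N); sL=16/13, sR=80/109; mL=-2784/1417, mR=40/109; mL+mR=-2264/1417 → advance -1; mR−mL=3304/1417 → turn +1·90°
n=4: pose=(7,1,W); sL=160/221, sR=160/149; mL=-59200/32929, mR=80/149; mL+mR=-41520/32929 → advance -1; mR−mL=76880/32929 → turn +1·90°
n=5: pose=(8,1,S); sL=20/37, sR=4/5; mL=-248/185, mR=2/5; mL+mR=-174/185 → advance -1; mR−mL=322/185 → turn +1·90°
n=6: pose=(8,2,E); sL=32/41, sR=160/269; mL=-15168/11029, mR=80/269; mL+mR=-11888/11029 → advance -1; mR−mL=18448/11029 → turn +1·90°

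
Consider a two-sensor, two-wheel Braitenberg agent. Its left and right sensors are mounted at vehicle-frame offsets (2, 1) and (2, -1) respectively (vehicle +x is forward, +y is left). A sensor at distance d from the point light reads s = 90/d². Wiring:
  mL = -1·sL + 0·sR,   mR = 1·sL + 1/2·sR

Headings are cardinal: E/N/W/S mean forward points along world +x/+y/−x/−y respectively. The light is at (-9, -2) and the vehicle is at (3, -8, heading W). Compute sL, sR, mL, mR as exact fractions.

left sensor world pos  = (1, -9); dL² = 149
right sensor world pos = (1, -7); dR² = 125
sL = 90/149 = 90/149
sR = 90/125 = 18/25
mL = -1·sL + 0·sR = -90/149
mR = 1·sL + 1/2·sR = 3591/3725

90/149 18/25 -90/149 3591/3725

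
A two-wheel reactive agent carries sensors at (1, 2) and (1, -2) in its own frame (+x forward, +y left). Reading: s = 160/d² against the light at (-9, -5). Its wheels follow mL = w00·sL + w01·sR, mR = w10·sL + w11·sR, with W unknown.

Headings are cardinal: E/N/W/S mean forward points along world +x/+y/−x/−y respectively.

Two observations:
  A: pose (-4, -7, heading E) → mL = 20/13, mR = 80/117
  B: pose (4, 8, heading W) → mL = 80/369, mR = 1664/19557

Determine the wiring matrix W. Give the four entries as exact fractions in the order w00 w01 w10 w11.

0 1/2 1/2 -1/2

obs A: pose=(-4,-7,E) → sL=40/9, sR=40/13, mL=20/13, mR=80/117
obs B: pose=(4,8,W) → sL=32/53, sR=160/369, mL=80/369, mR=1664/19557
sensor matrix S = [[40/9, 40/13], [32/53, 160/369]]; det S = 158720/2288169
solve [mL_A; mL_B] = S·[w00; w01] and [mR_A; mR_B] = S·[w10; w11]:
  w00 = 0, w01 = 1/2, w10 = 1/2, w11 = -1/2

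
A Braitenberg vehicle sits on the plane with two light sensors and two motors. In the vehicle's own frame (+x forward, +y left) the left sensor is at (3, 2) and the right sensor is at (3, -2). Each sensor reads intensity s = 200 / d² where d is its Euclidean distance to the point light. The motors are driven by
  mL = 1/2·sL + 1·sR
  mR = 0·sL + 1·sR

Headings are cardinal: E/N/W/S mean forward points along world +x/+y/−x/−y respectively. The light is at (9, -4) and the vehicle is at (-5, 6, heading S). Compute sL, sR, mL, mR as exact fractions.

left sensor world pos  = (-3, 3); dL² = 193
right sensor world pos = (-7, 3); dR² = 305
sL = 200/193 = 200/193
sR = 200/305 = 40/61
mL = 1/2·sL + 1·sR = 13820/11773
mR = 0·sL + 1·sR = 40/61

200/193 40/61 13820/11773 40/61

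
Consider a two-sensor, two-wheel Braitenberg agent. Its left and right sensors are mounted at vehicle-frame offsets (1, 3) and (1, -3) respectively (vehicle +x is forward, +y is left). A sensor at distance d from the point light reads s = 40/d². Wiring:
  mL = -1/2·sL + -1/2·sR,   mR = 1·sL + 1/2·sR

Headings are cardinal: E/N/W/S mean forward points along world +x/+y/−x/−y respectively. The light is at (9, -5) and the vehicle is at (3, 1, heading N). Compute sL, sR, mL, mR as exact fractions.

left sensor world pos  = (0, 2); dL² = 130
right sensor world pos = (6, 2); dR² = 58
sL = 40/130 = 4/13
sR = 40/58 = 20/29
mL = -1/2·sL + -1/2·sR = -188/377
mR = 1·sL + 1/2·sR = 246/377

4/13 20/29 -188/377 246/377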